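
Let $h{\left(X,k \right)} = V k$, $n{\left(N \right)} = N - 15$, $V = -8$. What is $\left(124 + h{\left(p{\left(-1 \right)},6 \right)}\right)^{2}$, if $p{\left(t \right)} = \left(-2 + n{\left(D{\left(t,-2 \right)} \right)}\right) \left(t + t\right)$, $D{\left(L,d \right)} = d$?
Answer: $5776$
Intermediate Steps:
$n{\left(N \right)} = -15 + N$ ($n{\left(N \right)} = N - 15 = -15 + N$)
$p{\left(t \right)} = - 38 t$ ($p{\left(t \right)} = \left(-2 - 17\right) \left(t + t\right) = \left(-2 - 17\right) 2 t = - 19 \cdot 2 t = - 38 t$)
$h{\left(X,k \right)} = - 8 k$
$\left(124 + h{\left(p{\left(-1 \right)},6 \right)}\right)^{2} = \left(124 - 48\right)^{2} = 76^{2} = 5776$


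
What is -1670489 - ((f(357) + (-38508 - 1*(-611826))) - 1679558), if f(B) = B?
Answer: -564606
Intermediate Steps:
-1670489 - ((f(357) + (-38508 - 1*(-611826))) - 1679558) = -1670489 - ((357 + (-38508 - 1*(-611826))) - 1679558) = -1670489 - ((357 + (-38508 + 611826)) - 1679558) = -1670489 - ((357 + 573318) - 1679558) = -1670489 - (573675 - 1679558) = -1670489 - 1*(-1105883) = -1670489 + 1105883 = -564606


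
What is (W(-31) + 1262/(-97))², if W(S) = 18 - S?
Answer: 12187081/9409 ≈ 1295.3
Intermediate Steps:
(W(-31) + 1262/(-97))² = ((18 - 1*(-31)) + 1262/(-97))² = ((18 + 31) + 1262*(-1/97))² = (49 - 1262/97)² = (3491/97)² = 12187081/9409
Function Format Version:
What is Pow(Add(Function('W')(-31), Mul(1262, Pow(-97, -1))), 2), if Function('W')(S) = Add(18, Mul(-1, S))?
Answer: Rational(12187081, 9409) ≈ 1295.3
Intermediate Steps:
Pow(Add(Function('W')(-31), Mul(1262, Pow(-97, -1))), 2) = Pow(Add(Add(18, Mul(-1, -31)), Mul(1262, Pow(-97, -1))), 2) = Pow(Add(Add(18, 31), Mul(1262, Rational(-1, 97))), 2) = Pow(Add(49, Rational(-1262, 97)), 2) = Pow(Rational(3491, 97), 2) = Rational(12187081, 9409)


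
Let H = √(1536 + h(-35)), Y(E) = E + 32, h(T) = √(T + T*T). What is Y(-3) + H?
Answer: 29 + √(1536 + √1190) ≈ 68.630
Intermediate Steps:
h(T) = √(T + T²)
Y(E) = 32 + E
H = √(1536 + √1190) (H = √(1536 + √(-35*(1 - 35))) = √(1536 + √(-35*(-34))) = √(1536 + √1190) ≈ 39.630)
Y(-3) + H = (32 - 3) + √(1536 + √1190) = 29 + √(1536 + √1190)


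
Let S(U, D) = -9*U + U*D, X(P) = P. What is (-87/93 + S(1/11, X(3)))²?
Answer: 255025/116281 ≈ 2.1932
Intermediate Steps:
S(U, D) = -9*U + D*U
(-87/93 + S(1/11, X(3)))² = (-87/93 + (-9 + 3)/11)² = (-87*1/93 + (1/11)*(-6))² = (-29/31 - 6/11)² = (-505/341)² = 255025/116281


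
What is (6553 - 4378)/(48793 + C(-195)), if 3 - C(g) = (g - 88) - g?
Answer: 2175/48884 ≈ 0.044493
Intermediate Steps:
C(g) = 91 (C(g) = 3 - ((g - 88) - g) = 3 - ((-88 + g) - g) = 3 - 1*(-88) = 3 + 88 = 91)
(6553 - 4378)/(48793 + C(-195)) = (6553 - 4378)/(48793 + 91) = 2175/48884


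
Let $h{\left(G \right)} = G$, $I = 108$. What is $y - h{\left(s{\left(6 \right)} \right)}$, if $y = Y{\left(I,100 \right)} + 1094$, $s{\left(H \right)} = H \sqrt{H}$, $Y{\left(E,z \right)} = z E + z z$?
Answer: $21894 - 6 \sqrt{6} \approx 21879.0$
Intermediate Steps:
$Y{\left(E,z \right)} = z^{2} + E z$ ($Y{\left(E,z \right)} = E z + z^{2} = z^{2} + E z$)
$s{\left(H \right)} = H^{\frac{3}{2}}$
$y = 21894$ ($y = 100 \left(108 + 100\right) + 1094 = 100 \cdot 208 + 1094 = 20800 + 1094 = 21894$)
$y - h{\left(s{\left(6 \right)} \right)} = 21894 - 6^{\frac{3}{2}} = 21894 - 6 \sqrt{6}$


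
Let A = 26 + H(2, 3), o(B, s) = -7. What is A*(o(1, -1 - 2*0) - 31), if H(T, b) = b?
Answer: -1102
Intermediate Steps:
A = 29 (A = 26 + 3 = 29)
A*(o(1, -1 - 2*0) - 31) = 29*(-7 - 31) = 29*(-38) = -1102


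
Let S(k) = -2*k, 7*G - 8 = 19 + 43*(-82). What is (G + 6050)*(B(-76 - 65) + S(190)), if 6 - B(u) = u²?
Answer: -786927005/7 ≈ -1.1242e+8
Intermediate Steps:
G = -3499/7 (G = 8/7 + (19 + 43*(-82))/7 = 8/7 + (19 - 3526)/7 = 8/7 + (⅐)*(-3507) = 8/7 - 501 = -3499/7 ≈ -499.86)
B(u) = 6 - u²
(G + 6050)*(B(-76 - 65) + S(190)) = (-3499/7 + 6050)*((6 - (-76 - 65)²) - 2*190) = 38851*((6 - 1*(-141)²) - 380)/7 = 38851*((6 - 1*19881) - 380)/7 = 38851*((6 - 19881) - 380)/7 = 38851*(-19875 - 380)/7 = (38851/7)*(-20255) = -786927005/7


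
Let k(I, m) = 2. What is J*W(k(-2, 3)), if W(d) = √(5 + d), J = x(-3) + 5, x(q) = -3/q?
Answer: 6*√7 ≈ 15.875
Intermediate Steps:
J = 6 (J = -3/(-3) + 5 = -3*(-⅓) + 5 = 1 + 5 = 6)
J*W(k(-2, 3)) = 6*√(5 + 2) = 6*√7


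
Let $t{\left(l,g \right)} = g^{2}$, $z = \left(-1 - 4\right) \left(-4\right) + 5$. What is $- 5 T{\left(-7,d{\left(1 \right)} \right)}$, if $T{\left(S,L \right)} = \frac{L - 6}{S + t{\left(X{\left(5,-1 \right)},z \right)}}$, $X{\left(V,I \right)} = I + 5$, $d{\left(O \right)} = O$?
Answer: $\frac{25}{618} \approx 0.040453$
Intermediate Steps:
$z = 25$ ($z = \left(-5\right) \left(-4\right) + 5 = 20 + 5 = 25$)
$X{\left(V,I \right)} = 5 + I$
$T{\left(S,L \right)} = \frac{-6 + L}{625 + S}$ ($T{\left(S,L \right)} = \frac{L - 6}{S + 25^{2}} = \frac{-6 + L}{S + 625} = \frac{-6 + L}{625 + S}$)
$- 5 T{\left(-7,d{\left(1 \right)} \right)} = - 5 \frac{-6 + 1}{625 - 7} = - 5 \cdot \frac{1}{618} \left(-5\right) = \left(-5\right) \left(- \frac{5}{618}\right) = \frac{25}{618}$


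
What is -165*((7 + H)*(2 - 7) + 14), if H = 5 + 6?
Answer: 12540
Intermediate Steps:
H = 11
-165*((7 + H)*(2 - 7) + 14) = -165*((7 + 11)*(2 - 7) + 14) = -165*(18*(-5) + 14) = -165*(-90 + 14) = -165*(-76) = 12540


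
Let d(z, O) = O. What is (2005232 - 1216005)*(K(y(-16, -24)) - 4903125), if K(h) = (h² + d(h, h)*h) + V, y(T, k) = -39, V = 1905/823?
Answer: -3182768130729708/823 ≈ -3.8673e+12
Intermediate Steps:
V = 1905/823 (V = 1905*(1/823) = 1905/823 ≈ 2.3147)
K(h) = 1905/823 + 2*h² (K(h) = (h² + h*h) + 1905/823 = (h² + h²) + 1905/823 = 2*h² + 1905/823 = 1905/823 + 2*h²)
(2005232 - 1216005)*(K(y(-16, -24)) - 4903125) = (2005232 - 1216005)*((1905/823 + 2*(-39)²) - 4903125) = 789227*((1905/823 + 2*1521) - 4903125) = 789227*((1905/823 + 3042) - 4903125) = 789227*(2505471/823 - 4903125) = 789227*(-4032766404/823) = -3182768130729708/823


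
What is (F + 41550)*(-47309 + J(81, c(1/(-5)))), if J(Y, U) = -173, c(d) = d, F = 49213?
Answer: -4309608766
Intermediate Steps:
(F + 41550)*(-47309 + J(81, c(1/(-5)))) = (49213 + 41550)*(-47309 - 173) = 90763*(-47482) = -4309608766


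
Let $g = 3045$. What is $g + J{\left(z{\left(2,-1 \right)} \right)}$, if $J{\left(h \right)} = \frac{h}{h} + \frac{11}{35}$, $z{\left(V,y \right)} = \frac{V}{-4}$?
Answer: $\frac{106621}{35} \approx 3046.3$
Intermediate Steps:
$z{\left(V,y \right)} = - \frac{V}{4}$ ($z{\left(V,y \right)} = V \left(- \frac{1}{4}\right) = - \frac{V}{4}$)
$J{\left(h \right)} = \frac{46}{35}$ ($J{\left(h \right)} = 1 + 11 \cdot \frac{1}{35} = 1 + \frac{11}{35} = \frac{46}{35}$)
$g + J{\left(z{\left(2,-1 \right)} \right)} = 3045 + \frac{46}{35} = \frac{106621}{35}$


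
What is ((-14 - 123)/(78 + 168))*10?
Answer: -685/123 ≈ -5.5691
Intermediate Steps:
((-14 - 123)/(78 + 168))*10 = -137/246*10 = -685/123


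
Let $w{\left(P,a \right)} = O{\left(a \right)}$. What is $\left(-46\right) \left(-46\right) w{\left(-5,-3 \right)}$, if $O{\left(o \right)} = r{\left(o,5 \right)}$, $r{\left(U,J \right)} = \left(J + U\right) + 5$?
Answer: $14812$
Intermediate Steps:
$r{\left(U,J \right)} = 5 + J + U$
$O{\left(o \right)} = 10 + o$ ($O{\left(o \right)} = 5 + 5 + o = 10 + o$)
$w{\left(P,a \right)} = 10 + a$
$\left(-46\right) \left(-46\right) w{\left(-5,-3 \right)} = \left(-46\right) \left(-46\right) \left(10 - 3\right) = 2116 \cdot 7 = 14812$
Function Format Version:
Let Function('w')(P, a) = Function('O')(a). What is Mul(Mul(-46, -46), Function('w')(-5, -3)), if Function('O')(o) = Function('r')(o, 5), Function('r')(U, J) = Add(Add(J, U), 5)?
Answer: 14812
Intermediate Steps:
Function('r')(U, J) = Add(5, J, U)
Function('O')(o) = Add(10, o) (Function('O')(o) = Add(5, 5, o) = Add(10, o))
Function('w')(P, a) = Add(10, a)
Mul(Mul(-46, -46), Function('w')(-5, -3)) = Mul(Mul(-46, -46), Add(10, -3)) = Mul(2116, 7) = 14812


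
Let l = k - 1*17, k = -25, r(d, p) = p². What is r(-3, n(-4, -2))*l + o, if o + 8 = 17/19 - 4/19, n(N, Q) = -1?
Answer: -937/19 ≈ -49.316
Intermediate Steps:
l = -42 (l = -25 - 1*17 = -25 - 17 = -42)
o = -139/19 (o = -8 + (17/19 - 4/19) = -8 + 13/19 = -139/19 ≈ -7.3158)
r(-3, n(-4, -2))*l + o = (-1)²*(-42) - 139/19 = 1*(-42) - 139/19 = -42 - 139/19 = -937/19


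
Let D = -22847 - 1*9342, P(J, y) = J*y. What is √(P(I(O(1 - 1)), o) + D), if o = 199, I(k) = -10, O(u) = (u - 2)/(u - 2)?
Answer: I*√34179 ≈ 184.88*I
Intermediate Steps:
O(u) = 1 (O(u) = (-2 + u)/(-2 + u) = 1)
D = -32189 (D = -22847 - 9342 = -32189)
√(P(I(O(1 - 1)), o) + D) = √(-10*199 - 32189) = √(-1990 - 32189) = √(-34179) = I*√34179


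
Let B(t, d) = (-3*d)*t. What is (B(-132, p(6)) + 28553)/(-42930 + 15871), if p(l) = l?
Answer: -30929/27059 ≈ -1.1430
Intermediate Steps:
B(t, d) = -3*d*t
(B(-132, p(6)) + 28553)/(-42930 + 15871) = (-3*6*(-132) + 28553)/(-42930 + 15871) = (2376 + 28553)/(-27059) = 30929*(-1/27059) = -30929/27059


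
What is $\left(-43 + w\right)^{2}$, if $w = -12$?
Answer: $3025$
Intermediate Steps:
$\left(-43 + w\right)^{2} = \left(-43 - 12\right)^{2} = \left(-55\right)^{2} = 3025$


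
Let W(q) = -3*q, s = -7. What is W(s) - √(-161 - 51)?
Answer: 21 - 2*I*√53 ≈ 21.0 - 14.56*I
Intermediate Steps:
W(s) - √(-161 - 51) = -3*(-7) - √(-161 - 51) = 21 - √(-212) = 21 - 2*I*√53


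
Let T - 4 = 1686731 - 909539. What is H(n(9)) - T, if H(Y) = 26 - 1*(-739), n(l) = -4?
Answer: -776431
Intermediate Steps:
H(Y) = 765 (H(Y) = 26 + 739 = 765)
T = 777196 (T = 4 + (1686731 - 909539) = 4 + 777192 = 777196)
H(n(9)) - T = 765 - 1*777196 = 765 - 777196 = -776431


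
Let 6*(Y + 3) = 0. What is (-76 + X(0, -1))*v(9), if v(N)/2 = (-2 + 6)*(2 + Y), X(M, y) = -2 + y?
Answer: 632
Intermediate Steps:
Y = -3 (Y = -3 + (1/6)*0 = -3 + 0 = -3)
v(N) = -8 (v(N) = 2*((-2 + 6)*(2 - 3)) = 2*(4*(-1)) = 2*(-4) = -8)
(-76 + X(0, -1))*v(9) = (-76 + (-2 - 1))*(-8) = (-76 - 3)*(-8) = -79*(-8) = 632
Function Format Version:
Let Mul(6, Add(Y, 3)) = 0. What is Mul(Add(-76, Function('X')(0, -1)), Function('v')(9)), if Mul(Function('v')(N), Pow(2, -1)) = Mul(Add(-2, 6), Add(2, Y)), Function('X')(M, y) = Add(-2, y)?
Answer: 632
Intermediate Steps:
Y = -3 (Y = Add(-3, Mul(Rational(1, 6), 0)) = Add(-3, 0) = -3)
Function('v')(N) = -8 (Function('v')(N) = Mul(2, Mul(Add(-2, 6), Add(2, -3))) = Mul(2, Mul(4, -1)) = Mul(2, -4) = -8)
Mul(Add(-76, Function('X')(0, -1)), Function('v')(9)) = Mul(Add(-76, Add(-2, -1)), -8) = Mul(Add(-76, -3), -8) = Mul(-79, -8) = 632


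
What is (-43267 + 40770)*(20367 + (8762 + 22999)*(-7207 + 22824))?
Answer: -1238591664288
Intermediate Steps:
(-43267 + 40770)*(20367 + (8762 + 22999)*(-7207 + 22824)) = -2497*(20367 + 31761*15617) = -2497*(20367 + 496011537) = -2497*496031904 = -1238591664288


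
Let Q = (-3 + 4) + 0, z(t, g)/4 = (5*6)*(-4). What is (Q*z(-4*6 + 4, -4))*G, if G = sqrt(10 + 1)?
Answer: -480*sqrt(11) ≈ -1592.0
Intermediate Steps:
z(t, g) = -480 (z(t, g) = 4*((5*6)*(-4)) = 4*(30*(-4)) = 4*(-120) = -480)
G = sqrt(11) ≈ 3.3166
Q = 1 (Q = 1 + 0 = 1)
(Q*z(-4*6 + 4, -4))*G = (1*(-480))*sqrt(11) = -480*sqrt(11)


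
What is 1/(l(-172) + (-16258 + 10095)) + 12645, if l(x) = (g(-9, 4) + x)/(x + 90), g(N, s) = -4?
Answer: 3194063734/252595 ≈ 12645.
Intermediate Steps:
l(x) = (-4 + x)/(90 + x) (l(x) = (-4 + x)/(x + 90) = (-4 + x)/(90 + x))
1/(l(-172) + (-16258 + 10095)) + 12645 = 1/((-4 - 172)/(90 - 172) + (-16258 + 10095)) + 12645 = 1/(-176/(-82) - 6163) + 12645 = 1/(-1/82*(-176) - 6163) + 12645 = 1/(88/41 - 6163) + 12645 = 1/(-252595/41) + 12645 = -41/252595 + 12645 = 3194063734/252595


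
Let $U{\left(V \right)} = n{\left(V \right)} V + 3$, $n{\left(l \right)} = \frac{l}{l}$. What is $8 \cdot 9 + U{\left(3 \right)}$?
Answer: $78$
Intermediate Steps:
$n{\left(l \right)} = 1$
$U{\left(V \right)} = 3 + V$ ($U{\left(V \right)} = 1 V + 3 = V + 3 = 3 + V$)
$8 \cdot 9 + U{\left(3 \right)} = 8 \cdot 9 + \left(3 + 3\right) = 72 + 6 = 78$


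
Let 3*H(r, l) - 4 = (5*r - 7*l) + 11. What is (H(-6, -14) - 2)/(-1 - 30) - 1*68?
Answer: -6401/93 ≈ -68.828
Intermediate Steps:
H(r, l) = 5 - 7*l/3 + 5*r/3 (H(r, l) = 4/3 + ((5*r - 7*l) + 11)/3 = 4/3 + ((-7*l + 5*r) + 11)/3 = 4/3 + (11 - 7*l + 5*r)/3 = 4/3 + (11/3 - 7*l/3 + 5*r/3) = 5 - 7*l/3 + 5*r/3)
(H(-6, -14) - 2)/(-1 - 30) - 1*68 = ((5 - 7/3*(-14) + (5/3)*(-6)) - 2)/(-1 - 30) - 1*68 = ((5 + 98/3 - 10) - 2)/(-31) - 68 = (83/3 - 2)*(-1/31) - 68 = (77/3)*(-1/31) - 68 = -77/93 - 68 = -6401/93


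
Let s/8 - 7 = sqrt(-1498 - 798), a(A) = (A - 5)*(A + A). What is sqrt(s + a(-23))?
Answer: 4*sqrt(84 + I*sqrt(574)) ≈ 37.024 + 5.1768*I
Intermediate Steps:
a(A) = 2*A*(-5 + A) (a(A) = (-5 + A)*(2*A) = 2*A*(-5 + A))
s = 56 + 16*I*sqrt(574) (s = 56 + 8*sqrt(-1498 - 798) = 56 + 8*sqrt(-2296) = 56 + 8*(2*I*sqrt(574)) = 56 + 16*I*sqrt(574) ≈ 56.0 + 383.33*I)
sqrt(s + a(-23)) = sqrt((56 + 16*I*sqrt(574)) + 2*(-23)*(-5 - 23)) = sqrt((56 + 16*I*sqrt(574)) + 2*(-23)*(-28)) = sqrt((56 + 16*I*sqrt(574)) + 1288) = sqrt(1344 + 16*I*sqrt(574))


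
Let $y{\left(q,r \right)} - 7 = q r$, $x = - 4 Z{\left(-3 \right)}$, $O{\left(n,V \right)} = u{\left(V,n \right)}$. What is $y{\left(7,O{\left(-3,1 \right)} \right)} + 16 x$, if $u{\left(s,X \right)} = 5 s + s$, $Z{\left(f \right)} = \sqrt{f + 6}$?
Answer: $49 - 64 \sqrt{3} \approx -61.851$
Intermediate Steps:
$Z{\left(f \right)} = \sqrt{6 + f}$
$u{\left(s,X \right)} = 6 s$
$O{\left(n,V \right)} = 6 V$
$x = - 4 \sqrt{3}$ ($x = - 4 \sqrt{6 - 3} = - 4 \sqrt{3} \approx -6.9282$)
$y{\left(q,r \right)} = 7 + q r$
$y{\left(7,O{\left(-3,1 \right)} \right)} + 16 x = \left(7 + 7 \cdot 6 \cdot 1\right) + 16 \left(- 4 \sqrt{3}\right) = \left(7 + 7 \cdot 6\right) - 64 \sqrt{3} = \left(7 + 42\right) - 64 \sqrt{3} = 49 - 64 \sqrt{3}$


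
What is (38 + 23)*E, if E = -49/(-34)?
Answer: 2989/34 ≈ 87.912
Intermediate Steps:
E = 49/34 (E = -49*(-1/34) = 49/34 ≈ 1.4412)
(38 + 23)*E = (38 + 23)*(49/34) = 61*(49/34) = 2989/34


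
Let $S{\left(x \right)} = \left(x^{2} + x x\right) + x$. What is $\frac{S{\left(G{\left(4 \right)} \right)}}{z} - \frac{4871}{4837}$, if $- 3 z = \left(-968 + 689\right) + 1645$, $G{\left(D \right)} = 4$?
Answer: $- \frac{3588091}{3303671} \approx -1.0861$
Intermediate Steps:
$z = - \frac{1366}{3}$ ($z = - \frac{\left(-968 + 689\right) + 1645}{3} = - \frac{-279 + 1645}{3} = \left(- \frac{1}{3}\right) 1366 = - \frac{1366}{3} \approx -455.33$)
$S{\left(x \right)} = x + 2 x^{2}$ ($S{\left(x \right)} = \left(x^{2} + x^{2}\right) + x = 2 x^{2} + x = x + 2 x^{2}$)
$\frac{S{\left(G{\left(4 \right)} \right)}}{z} - \frac{4871}{4837} = \frac{4 \left(1 + 2 \cdot 4\right)}{- \frac{1366}{3}} - \frac{4871}{4837} = 4 \left(1 + 8\right) \left(- \frac{3}{1366}\right) - \frac{4871}{4837} = 4 \cdot 9 \left(- \frac{3}{1366}\right) - \frac{4871}{4837} = 36 \left(- \frac{3}{1366}\right) - \frac{4871}{4837} = - \frac{54}{683} - \frac{4871}{4837} = - \frac{3588091}{3303671}$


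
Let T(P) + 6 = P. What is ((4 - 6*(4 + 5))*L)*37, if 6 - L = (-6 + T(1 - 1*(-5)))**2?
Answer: 55500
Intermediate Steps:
T(P) = -6 + P
L = -30 (L = 6 - (-6 + (-6 + (1 - 1*(-5))))**2 = 6 - (-6 + (-6 + (1 + 5)))**2 = 6 - (-6 + (-6 + 6))**2 = 6 - (-6 + 0)**2 = 6 - 1*(-6)**2 = 6 - 1*36 = 6 - 36 = -30)
((4 - 6*(4 + 5))*L)*37 = ((4 - 6*(4 + 5))*(-30))*37 = ((4 - 6*9)*(-30))*37 = ((4 - 54)*(-30))*37 = -50*(-30)*37 = 1500*37 = 55500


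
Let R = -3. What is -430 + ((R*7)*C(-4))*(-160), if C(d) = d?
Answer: -13870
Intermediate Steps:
-430 + ((R*7)*C(-4))*(-160) = -430 + (-3*7*(-4))*(-160) = -430 - 21*(-4)*(-160) = -430 + 84*(-160) = -430 - 13440 = -13870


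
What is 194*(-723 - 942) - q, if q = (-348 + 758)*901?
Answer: -692420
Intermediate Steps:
q = 369410 (q = 410*901 = 369410)
194*(-723 - 942) - q = 194*(-723 - 942) - 1*369410 = 194*(-1665) - 369410 = -323010 - 369410 = -692420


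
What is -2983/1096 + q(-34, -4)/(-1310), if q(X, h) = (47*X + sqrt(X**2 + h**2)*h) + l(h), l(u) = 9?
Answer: -1083093/717880 + 4*sqrt(293)/655 ≈ -1.4042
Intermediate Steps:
q(X, h) = 9 + 47*X + h*sqrt(X**2 + h**2) (q(X, h) = (47*X + sqrt(X**2 + h**2)*h) + 9 = (47*X + h*sqrt(X**2 + h**2)) + 9 = 9 + 47*X + h*sqrt(X**2 + h**2))
-2983/1096 + q(-34, -4)/(-1310) = -2983/1096 + (9 + 47*(-34) - 4*sqrt((-34)**2 + (-4)**2))/(-1310) = -2983*1/1096 + (9 - 1598 - 4*sqrt(1156 + 16))*(-1/1310) = -2983/1096 + (9 - 1598 - 8*sqrt(293))*(-1/1310) = -2983/1096 + (-1589 - 8*sqrt(293))*(-1/1310) = -2983/1096 + (1589/1310 + 4*sqrt(293)/655) = -1083093/717880 + 4*sqrt(293)/655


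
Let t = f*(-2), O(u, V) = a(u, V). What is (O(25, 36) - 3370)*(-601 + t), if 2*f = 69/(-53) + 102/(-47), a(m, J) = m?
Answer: 4978838490/2491 ≈ 1.9987e+6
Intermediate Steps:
O(u, V) = u
f = -8649/4982 (f = (69/(-53) + 102/(-47))/2 = (69*(-1/53) + 102*(-1/47))/2 = (-69/53 - 102/47)/2 = (½)*(-8649/2491) = -8649/4982 ≈ -1.7360)
t = 8649/2491 (t = -8649/4982*(-2) = 8649/2491 ≈ 3.4721)
(O(25, 36) - 3370)*(-601 + t) = (25 - 3370)*(-601 + 8649/2491) = -3345*(-1488442/2491) = 4978838490/2491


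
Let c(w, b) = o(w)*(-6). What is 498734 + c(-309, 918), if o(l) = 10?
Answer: 498674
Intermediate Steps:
c(w, b) = -60 (c(w, b) = 10*(-6) = -60)
498734 + c(-309, 918) = 498734 - 60 = 498674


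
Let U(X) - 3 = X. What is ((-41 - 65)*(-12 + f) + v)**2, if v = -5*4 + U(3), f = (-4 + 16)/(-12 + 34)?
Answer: 174292804/121 ≈ 1.4404e+6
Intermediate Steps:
f = 6/11 (f = 12/22 = 12*(1/22) = 6/11 ≈ 0.54545)
U(X) = 3 + X
v = -14 (v = -5*4 + (3 + 3) = -20 + 6 = -14)
((-41 - 65)*(-12 + f) + v)**2 = ((-41 - 65)*(-12 + 6/11) - 14)**2 = (-106*(-126/11) - 14)**2 = (13356/11 - 14)**2 = (13202/11)**2 = 174292804/121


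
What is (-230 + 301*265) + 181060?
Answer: 260595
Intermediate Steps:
(-230 + 301*265) + 181060 = (-230 + 79765) + 181060 = 79535 + 181060 = 260595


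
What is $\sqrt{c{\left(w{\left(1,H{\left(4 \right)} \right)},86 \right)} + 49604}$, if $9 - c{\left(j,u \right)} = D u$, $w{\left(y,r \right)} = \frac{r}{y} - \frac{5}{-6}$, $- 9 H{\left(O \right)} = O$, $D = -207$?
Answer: $\sqrt{67415} \approx 259.64$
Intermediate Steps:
$H{\left(O \right)} = - \frac{O}{9}$
$w{\left(y,r \right)} = \frac{5}{6} + \frac{r}{y}$ ($w{\left(y,r \right)} = \frac{r}{y} - - \frac{5}{6} = \frac{r}{y} + \frac{5}{6} = \frac{5}{6} + \frac{r}{y}$)
$c{\left(j,u \right)} = 9 + 207 u$ ($c{\left(j,u \right)} = 9 - - 207 u = 9 + 207 u$)
$\sqrt{c{\left(w{\left(1,H{\left(4 \right)} \right)},86 \right)} + 49604} = \sqrt{\left(9 + 207 \cdot 86\right) + 49604} = \sqrt{\left(9 + 17802\right) + 49604} = \sqrt{17811 + 49604} = \sqrt{67415}$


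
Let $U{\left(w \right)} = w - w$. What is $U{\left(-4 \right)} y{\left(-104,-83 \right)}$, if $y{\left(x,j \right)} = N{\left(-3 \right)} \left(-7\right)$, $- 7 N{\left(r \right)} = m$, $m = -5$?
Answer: $0$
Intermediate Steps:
$N{\left(r \right)} = \frac{5}{7}$ ($N{\left(r \right)} = \left(- \frac{1}{7}\right) \left(-5\right) = \frac{5}{7}$)
$y{\left(x,j \right)} = -5$ ($y{\left(x,j \right)} = \frac{5}{7} \left(-7\right) = -5$)
$U{\left(w \right)} = 0$
$U{\left(-4 \right)} y{\left(-104,-83 \right)} = 0 \left(-5\right) = 0$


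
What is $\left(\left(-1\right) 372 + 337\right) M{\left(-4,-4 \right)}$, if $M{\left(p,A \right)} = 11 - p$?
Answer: $-525$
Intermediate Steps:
$\left(\left(-1\right) 372 + 337\right) M{\left(-4,-4 \right)} = \left(\left(-1\right) 372 + 337\right) \left(11 - -4\right) = \left(-372 + 337\right) \left(11 + 4\right) = \left(-35\right) 15 = -525$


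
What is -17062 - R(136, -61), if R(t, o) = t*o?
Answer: -8766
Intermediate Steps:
R(t, o) = o*t
-17062 - R(136, -61) = -17062 - (-61)*136 = -17062 - 1*(-8296) = -17062 + 8296 = -8766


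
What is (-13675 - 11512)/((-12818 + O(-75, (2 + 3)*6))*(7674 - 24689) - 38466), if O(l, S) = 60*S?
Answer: -25187/187432804 ≈ -0.00013438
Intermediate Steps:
(-13675 - 11512)/((-12818 + O(-75, (2 + 3)*6))*(7674 - 24689) - 38466) = (-13675 - 11512)/((-12818 + 60*((2 + 3)*6))*(7674 - 24689) - 38466) = -25187/((-12818 + 60*(5*6))*(-17015) - 38466) = -25187/((-12818 + 60*30)*(-17015) - 38466) = -25187/((-12818 + 1800)*(-17015) - 38466) = -25187/(-11018*(-17015) - 38466) = -25187/(187471270 - 38466) = -25187/187432804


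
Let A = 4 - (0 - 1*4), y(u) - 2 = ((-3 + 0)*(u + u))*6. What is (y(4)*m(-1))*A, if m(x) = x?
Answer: 1136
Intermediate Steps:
y(u) = 2 - 36*u (y(u) = 2 + ((-3 + 0)*(u + u))*6 = 2 - 6*u*6 = 2 - 36*u)
A = 8 (A = 4 - (0 - 4) = 4 - 1*(-4) = 4 + 4 = 8)
(y(4)*m(-1))*A = ((2 - 36*4)*(-1))*8 = ((2 - 144)*(-1))*8 = -142*(-1)*8 = 142*8 = 1136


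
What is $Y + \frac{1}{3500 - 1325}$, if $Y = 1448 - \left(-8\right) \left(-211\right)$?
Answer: $- \frac{521999}{2175} \approx -240.0$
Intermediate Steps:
$Y = -240$ ($Y = 1448 - 1688 = -240$)
$Y + \frac{1}{3500 - 1325} = -240 + \frac{1}{3500 - 1325} = -240 + \frac{1}{2175} = - \frac{521999}{2175}$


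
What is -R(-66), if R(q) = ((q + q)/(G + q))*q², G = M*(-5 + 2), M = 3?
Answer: -191664/25 ≈ -7666.6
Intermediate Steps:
G = -9 (G = 3*(-5 + 2) = 3*(-3) = -9)
R(q) = 2*q³/(-9 + q) (R(q) = ((q + q)/(-9 + q))*q² = ((2*q)/(-9 + q))*q² = (2*q/(-9 + q))*q² = 2*q³/(-9 + q))
-R(-66) = -2*(-66)³/(-9 - 66) = -2*(-287496)/(-75) = -2*(-287496)*(-1)/75 = -1*191664/25 = -191664/25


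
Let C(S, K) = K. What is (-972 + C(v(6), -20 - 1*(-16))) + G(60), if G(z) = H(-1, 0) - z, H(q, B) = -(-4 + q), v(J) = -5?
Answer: -1031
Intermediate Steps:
H(q, B) = 4 - q
G(z) = 5 - z (G(z) = (4 - 1*(-1)) - z = (4 + 1) - z = 5 - z)
(-972 + C(v(6), -20 - 1*(-16))) + G(60) = (-972 + (-20 - 1*(-16))) + (5 - 1*60) = (-972 + (-20 + 16)) + (5 - 60) = (-972 - 4) - 55 = -976 - 55 = -1031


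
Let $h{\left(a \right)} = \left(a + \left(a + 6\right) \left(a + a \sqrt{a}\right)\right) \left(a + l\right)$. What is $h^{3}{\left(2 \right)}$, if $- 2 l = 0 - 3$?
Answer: $1435455 + 1018024 \sqrt{2} \approx 2.8752 \cdot 10^{6}$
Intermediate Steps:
$l = \frac{3}{2}$ ($l = - \frac{0 - 3}{2} = \left(- \frac{1}{2}\right) \left(-3\right) = \frac{3}{2} \approx 1.5$)
$h{\left(a \right)} = \left(\frac{3}{2} + a\right) \left(a + \left(6 + a\right) \left(a + a^{\frac{3}{2}}\right)\right)$ ($h{\left(a \right)} = \left(a + \left(a + 6\right) \left(a + a \sqrt{a}\right)\right) \left(a + \frac{3}{2}\right) = \left(a + \left(6 + a\right) \left(a + a^{\frac{3}{2}}\right)\right) \left(\frac{3}{2} + a\right) = \left(\frac{3}{2} + a\right) \left(a + \left(6 + a\right) \left(a + a^{\frac{3}{2}}\right)\right)$)
$h^{3}{\left(2 \right)} = \left(2^{3} + 2^{\frac{7}{2}} + 9 \cdot 2^{\frac{3}{2}} + \frac{15 \cdot 2^{\frac{5}{2}}}{2} + \frac{17 \cdot 2^{2}}{2} + \frac{21}{2} \cdot 2\right)^{3} = \left(8 + 8 \sqrt{2} + 9 \cdot 2 \sqrt{2} + \frac{15 \cdot 4 \sqrt{2}}{2} + \frac{17}{2} \cdot 4 + 21\right)^{3} = \left(8 + 8 \sqrt{2} + 18 \sqrt{2} + 30 \sqrt{2} + 34 + 21\right)^{3} = \left(63 + 56 \sqrt{2}\right)^{3}$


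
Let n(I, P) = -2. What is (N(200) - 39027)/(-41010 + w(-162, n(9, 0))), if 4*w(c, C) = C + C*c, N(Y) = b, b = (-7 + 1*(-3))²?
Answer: 77854/81859 ≈ 0.95107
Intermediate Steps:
b = 100 (b = (-7 - 3)² = (-10)² = 100)
N(Y) = 100
w(c, C) = C/4 + C*c/4 (w(c, C) = (C + C*c)/4 = C/4 + C*c/4)
(N(200) - 39027)/(-41010 + w(-162, n(9, 0))) = (100 - 39027)/(-41010 + (¼)*(-2)*(1 - 162)) = -38927/(-41010 + (¼)*(-2)*(-161)) = -38927/(-41010 + 161/2) = -38927/(-81859/2) = -38927*(-2/81859) = 77854/81859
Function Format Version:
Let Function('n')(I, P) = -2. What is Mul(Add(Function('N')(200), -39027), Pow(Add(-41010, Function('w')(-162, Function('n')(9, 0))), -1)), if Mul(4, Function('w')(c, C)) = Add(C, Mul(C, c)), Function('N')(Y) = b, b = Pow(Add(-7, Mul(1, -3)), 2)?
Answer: Rational(77854, 81859) ≈ 0.95107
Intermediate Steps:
b = 100 (b = Pow(Add(-7, -3), 2) = Pow(-10, 2) = 100)
Function('N')(Y) = 100
Function('w')(c, C) = Add(Mul(Rational(1, 4), C), Mul(Rational(1, 4), C, c)) (Function('w')(c, C) = Mul(Rational(1, 4), Add(C, Mul(C, c))) = Add(Mul(Rational(1, 4), C), Mul(Rational(1, 4), C, c)))
Mul(Add(Function('N')(200), -39027), Pow(Add(-41010, Function('w')(-162, Function('n')(9, 0))), -1)) = Mul(Add(100, -39027), Pow(Add(-41010, Mul(Rational(1, 4), -2, Add(1, -162))), -1)) = Mul(-38927, Pow(Add(-41010, Mul(Rational(1, 4), -2, -161)), -1)) = Mul(-38927, Pow(Add(-41010, Rational(161, 2)), -1)) = Mul(-38927, Pow(Rational(-81859, 2), -1)) = Mul(-38927, Rational(-2, 81859)) = Rational(77854, 81859)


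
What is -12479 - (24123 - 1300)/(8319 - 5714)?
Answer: -32530618/2605 ≈ -12488.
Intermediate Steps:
-12479 - (24123 - 1300)/(8319 - 5714) = -12479 - 22823/2605 = -32530618/2605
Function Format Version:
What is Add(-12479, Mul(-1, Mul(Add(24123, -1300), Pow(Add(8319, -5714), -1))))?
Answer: Rational(-32530618, 2605) ≈ -12488.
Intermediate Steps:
Add(-12479, Mul(-1, Mul(Add(24123, -1300), Pow(Add(8319, -5714), -1)))) = Add(-12479, Mul(-1, Mul(22823, Pow(2605, -1)))) = Add(-12479, Mul(-1, Mul(22823, Rational(1, 2605)))) = Add(-12479, Mul(-1, Rational(22823, 2605))) = Add(-12479, Rational(-22823, 2605)) = Rational(-32530618, 2605)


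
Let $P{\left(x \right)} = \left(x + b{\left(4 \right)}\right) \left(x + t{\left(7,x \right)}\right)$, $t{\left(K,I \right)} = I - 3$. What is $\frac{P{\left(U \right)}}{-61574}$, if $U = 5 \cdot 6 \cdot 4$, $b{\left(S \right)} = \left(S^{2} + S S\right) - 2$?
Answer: $- \frac{17775}{30787} \approx -0.57735$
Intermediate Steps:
$t{\left(K,I \right)} = -3 + I$
$b{\left(S \right)} = -2 + 2 S^{2}$ ($b{\left(S \right)} = \left(S^{2} + S^{2}\right) - 2 = 2 S^{2} - 2 = -2 + 2 S^{2}$)
$U = 120$ ($U = 30 \cdot 4 = 120$)
$P{\left(x \right)} = \left(-3 + 2 x\right) \left(30 + x\right)$ ($P{\left(x \right)} = \left(x - \left(2 - 2 \cdot 4^{2}\right)\right) \left(x + \left(-3 + x\right)\right) = \left(x + \left(-2 + 2 \cdot 16\right)\right) \left(-3 + 2 x\right) = \left(x + \left(-2 + 32\right)\right) \left(-3 + 2 x\right) = \left(x + 30\right) \left(-3 + 2 x\right) = \left(30 + x\right) \left(-3 + 2 x\right) = \left(-3 + 2 x\right) \left(30 + x\right)$)
$\frac{P{\left(U \right)}}{-61574} = \frac{-90 + 2 \cdot 120^{2} + 57 \cdot 120}{-61574} = \left(-90 + 2 \cdot 14400 + 6840\right) \left(- \frac{1}{61574}\right) = \left(-90 + 28800 + 6840\right) \left(- \frac{1}{61574}\right) = 35550 \left(- \frac{1}{61574}\right) = - \frac{17775}{30787}$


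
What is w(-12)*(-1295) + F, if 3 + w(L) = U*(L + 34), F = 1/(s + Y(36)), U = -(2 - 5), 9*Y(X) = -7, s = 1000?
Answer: -733693896/8993 ≈ -81585.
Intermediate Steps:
Y(X) = -7/9 (Y(X) = (⅑)*(-7) = -7/9)
U = 3 (U = -1*(-3) = 3)
F = 9/8993 (F = 1/(1000 - 7/9) = 1/(8993/9) = 9/8993 ≈ 0.0010008)
w(L) = 99 + 3*L (w(L) = -3 + 3*(L + 34) = -3 + 3*(34 + L) = -3 + (102 + 3*L) = 99 + 3*L)
w(-12)*(-1295) + F = (99 + 3*(-12))*(-1295) + 9/8993 = (99 - 36)*(-1295) + 9/8993 = 63*(-1295) + 9/8993 = -81585 + 9/8993 = -733693896/8993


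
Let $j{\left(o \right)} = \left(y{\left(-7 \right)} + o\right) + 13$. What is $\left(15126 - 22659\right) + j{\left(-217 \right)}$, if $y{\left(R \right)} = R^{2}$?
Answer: $-7688$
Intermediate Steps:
$j{\left(o \right)} = 62 + o$ ($j{\left(o \right)} = \left(\left(-7\right)^{2} + o\right) + 13 = \left(49 + o\right) + 13 = 62 + o$)
$\left(15126 - 22659\right) + j{\left(-217 \right)} = \left(15126 - 22659\right) + \left(62 - 217\right) = -7533 - 155 = -7688$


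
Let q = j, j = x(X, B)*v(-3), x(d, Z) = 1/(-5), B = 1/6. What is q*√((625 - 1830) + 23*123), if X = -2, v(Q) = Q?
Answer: 6*√406/5 ≈ 24.179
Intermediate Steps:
B = ⅙ ≈ 0.16667
x(d, Z) = -⅕ (x(d, Z) = 1*(-⅕) = -⅕)
j = ⅗ (j = -⅕*(-3) = ⅗ ≈ 0.60000)
q = ⅗ ≈ 0.60000
q*√((625 - 1830) + 23*123) = 3*√((625 - 1830) + 23*123)/5 = 3*√(-1205 + 2829)/5 = 3*√1624/5 = 3*(2*√406)/5 = 6*√406/5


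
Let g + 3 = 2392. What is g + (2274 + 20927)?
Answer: 25590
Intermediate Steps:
g = 2389 (g = -3 + 2392 = 2389)
g + (2274 + 20927) = 2389 + (2274 + 20927) = 2389 + 23201 = 25590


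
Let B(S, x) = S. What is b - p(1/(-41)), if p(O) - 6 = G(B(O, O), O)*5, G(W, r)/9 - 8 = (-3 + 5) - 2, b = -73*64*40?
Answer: -187246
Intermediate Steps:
b = -186880 (b = -4672*40 = -186880)
G(W, r) = 72 (G(W, r) = 72 + 9*((-3 + 5) - 2) = 72 + 9*(2 - 2) = 72 + 9*0 = 72 + 0 = 72)
p(O) = 366 (p(O) = 6 + 72*5 = 6 + 360 = 366)
b - p(1/(-41)) = -186880 - 1*366 = -186880 - 366 = -187246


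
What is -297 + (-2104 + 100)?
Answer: -2301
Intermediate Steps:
-297 + (-2104 + 100) = -297 - 2004 = -2301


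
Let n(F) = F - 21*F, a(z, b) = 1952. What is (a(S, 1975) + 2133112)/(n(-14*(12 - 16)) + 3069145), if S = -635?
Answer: 711688/1022675 ≈ 0.69591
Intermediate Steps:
n(F) = -20*F
(a(S, 1975) + 2133112)/(n(-14*(12 - 16)) + 3069145) = (1952 + 2133112)/(-(-280)*(12 - 16) + 3069145) = 2135064/(-(-280)*(-4) + 3069145) = 2135064/(-20*56 + 3069145) = 2135064/(-1120 + 3069145) = 2135064/3068025 = 2135064*(1/3068025) = 711688/1022675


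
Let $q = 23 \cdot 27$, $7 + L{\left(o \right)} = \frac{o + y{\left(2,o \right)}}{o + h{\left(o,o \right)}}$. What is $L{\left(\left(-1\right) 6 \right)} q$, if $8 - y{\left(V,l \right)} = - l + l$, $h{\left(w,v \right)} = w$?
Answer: $- \frac{8901}{2} \approx -4450.5$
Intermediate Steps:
$y{\left(V,l \right)} = 8$ ($y{\left(V,l \right)} = 8 - \left(- l + l\right) = 8 - 0 = 8 + 0 = 8$)
$L{\left(o \right)} = -7 + \frac{8 + o}{2 o}$ ($L{\left(o \right)} = -7 + \frac{o + 8}{o + o} = -7 + \frac{8 + o}{2 o}$)
$q = 621$
$L{\left(\left(-1\right) 6 \right)} q = \left(- \frac{13}{2} + \frac{4}{\left(-1\right) 6}\right) 621 = \left(- \frac{13}{2} + \frac{4}{-6}\right) 621 = \left(- \frac{13}{2} + 4 \left(- \frac{1}{6}\right)\right) 621 = \left(- \frac{13}{2} - \frac{2}{3}\right) 621 = \left(- \frac{43}{6}\right) 621 = - \frac{8901}{2}$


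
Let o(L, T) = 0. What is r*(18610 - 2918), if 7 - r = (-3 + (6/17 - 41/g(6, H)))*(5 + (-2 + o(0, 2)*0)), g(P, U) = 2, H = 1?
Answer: 20391754/17 ≈ 1.1995e+6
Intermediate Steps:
r = 2599/34 (r = 7 - (-3 + (6/17 - 41/2))*(5 + (-2 + 0*0)) = 7 - (-3 + (6*(1/17) - 41*1/2))*(5 + (-2 + 0)) = 7 - (-3 + (6/17 - 41/2))*(5 - 2) = 7 - (-3 - 685/34)*3 = 7 - (-787)*3/34 = 7 - 1*(-2361/34) = 7 + 2361/34 = 2599/34 ≈ 76.441)
r*(18610 - 2918) = 2599*(18610 - 2918)/34 = (2599/34)*15692 = 20391754/17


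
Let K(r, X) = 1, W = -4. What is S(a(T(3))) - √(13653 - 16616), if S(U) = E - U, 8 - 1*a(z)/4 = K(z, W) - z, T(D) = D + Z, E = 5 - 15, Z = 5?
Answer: -70 - I*√2963 ≈ -70.0 - 54.433*I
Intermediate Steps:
E = -10
T(D) = 5 + D (T(D) = D + 5 = 5 + D)
a(z) = 28 + 4*z (a(z) = 32 - 4*(1 - z) = 32 + (-4 + 4*z) = 28 + 4*z)
S(U) = -10 - U
S(a(T(3))) - √(13653 - 16616) = (-10 - (28 + 4*(5 + 3))) - √(13653 - 16616) = (-10 - (28 + 4*8)) - √(-2963) = (-10 - (28 + 32)) - I*√2963 = (-10 - 1*60) - I*√2963 = (-10 - 60) - I*√2963 = -70 - I*√2963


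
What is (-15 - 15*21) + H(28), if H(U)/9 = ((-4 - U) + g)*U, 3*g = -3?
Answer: -8646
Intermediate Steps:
g = -1 (g = (⅓)*(-3) = -1)
H(U) = 9*U*(-5 - U) (H(U) = 9*(((-4 - U) - 1)*U) = 9*((-5 - U)*U) = 9*(U*(-5 - U)) = 9*U*(-5 - U))
(-15 - 15*21) + H(28) = (-15 - 15*21) - 9*28*(5 + 28) = (-15 - 315) - 9*28*33 = -330 - 8316 = -8646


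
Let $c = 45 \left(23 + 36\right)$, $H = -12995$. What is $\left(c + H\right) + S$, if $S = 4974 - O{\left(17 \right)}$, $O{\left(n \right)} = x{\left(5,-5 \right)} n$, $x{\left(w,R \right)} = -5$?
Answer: $-5281$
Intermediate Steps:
$c = 2655$ ($c = 45 \cdot 59 = 2655$)
$O{\left(n \right)} = - 5 n$
$S = 5059$ ($S = 4974 - \left(-5\right) 17 = 4974 - -85 = 4974 + 85 = 5059$)
$\left(c + H\right) + S = \left(2655 - 12995\right) + 5059 = -10340 + 5059 = -5281$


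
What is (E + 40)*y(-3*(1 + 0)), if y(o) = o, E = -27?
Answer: -39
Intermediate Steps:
(E + 40)*y(-3*(1 + 0)) = (-27 + 40)*(-3*(1 + 0)) = 13*(-3*1) = 13*(-3) = -39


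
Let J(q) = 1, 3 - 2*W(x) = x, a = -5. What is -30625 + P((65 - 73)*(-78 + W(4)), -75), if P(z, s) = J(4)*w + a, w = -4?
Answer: -30634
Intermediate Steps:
W(x) = 3/2 - x/2
P(z, s) = -9 (P(z, s) = 1*(-4) - 5 = -4 - 5 = -9)
-30625 + P((65 - 73)*(-78 + W(4)), -75) = -30625 - 9 = -30634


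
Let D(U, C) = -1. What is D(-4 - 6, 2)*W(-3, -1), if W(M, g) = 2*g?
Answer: 2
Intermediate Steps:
D(-4 - 6, 2)*W(-3, -1) = -2*(-1) = -1*(-2) = 2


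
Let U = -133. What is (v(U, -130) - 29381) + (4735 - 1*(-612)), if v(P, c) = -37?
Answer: -24071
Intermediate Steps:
(v(U, -130) - 29381) + (4735 - 1*(-612)) = (-37 - 29381) + (4735 - 1*(-612)) = -29418 + (4735 + 612) = -29418 + 5347 = -24071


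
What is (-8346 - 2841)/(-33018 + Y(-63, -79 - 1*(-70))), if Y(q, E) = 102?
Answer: 3729/10972 ≈ 0.33987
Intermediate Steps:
(-8346 - 2841)/(-33018 + Y(-63, -79 - 1*(-70))) = (-8346 - 2841)/(-33018 + 102) = -11187/(-32916) = -11187*(-1/32916) = 3729/10972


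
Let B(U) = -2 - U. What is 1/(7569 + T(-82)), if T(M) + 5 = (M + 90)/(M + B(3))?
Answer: 87/658060 ≈ 0.00013221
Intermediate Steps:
T(M) = -5 + (90 + M)/(-5 + M) (T(M) = -5 + (M + 90)/(M + (-2 - 1*3)) = -5 + (90 + M)/(M + (-2 - 3)) = -5 + (90 + M)/(M - 5) = -5 + (90 + M)/(-5 + M))
1/(7569 + T(-82)) = 1/(7569 + (115 - 4*(-82))/(-5 - 82)) = 1/(7569 + (115 + 328)/(-87)) = 1/(7569 - 1/87*443) = 1/(7569 - 443/87) = 1/(658060/87) = 87/658060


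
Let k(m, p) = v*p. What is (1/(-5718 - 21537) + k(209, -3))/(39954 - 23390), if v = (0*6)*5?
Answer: -1/451451820 ≈ -2.2151e-9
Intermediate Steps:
v = 0 (v = 0*5 = 0)
k(m, p) = 0 (k(m, p) = 0*p = 0)
(1/(-5718 - 21537) + k(209, -3))/(39954 - 23390) = (1/(-5718 - 21537) + 0)/(39954 - 23390) = (1/(-27255) + 0)/16564 = (-1/27255 + 0)*(1/16564) = -1/27255*1/16564 = -1/451451820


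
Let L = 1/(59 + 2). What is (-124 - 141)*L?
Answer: -265/61 ≈ -4.3443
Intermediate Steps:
L = 1/61 ≈ 0.016393
(-124 - 141)*L = (-124 - 141)*(1/61) = -265*1/61 = -265/61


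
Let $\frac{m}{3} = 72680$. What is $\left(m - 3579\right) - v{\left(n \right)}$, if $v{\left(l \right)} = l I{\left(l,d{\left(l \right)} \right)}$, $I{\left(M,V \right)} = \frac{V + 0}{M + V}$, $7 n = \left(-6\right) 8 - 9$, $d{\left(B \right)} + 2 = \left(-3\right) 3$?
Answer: $\frac{28738401}{134} \approx 2.1447 \cdot 10^{5}$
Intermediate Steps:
$m = 218040$ ($m = 3 \cdot 72680 = 218040$)
$d{\left(B \right)} = -11$ ($d{\left(B \right)} = -2 - 9 = -11$)
$n = - \frac{57}{7}$ ($n = \frac{\left(-6\right) 8 - 9}{7} = \frac{-48 - 9}{7} = \frac{1}{7} \left(-57\right) = - \frac{57}{7} \approx -8.1429$)
$I{\left(M,V \right)} = \frac{V}{M + V}$
$v{\left(l \right)} = - \frac{11 l}{-11 + l}$ ($v{\left(l \right)} = l \left(- \frac{11}{l - 11}\right) = l \left(- \frac{11}{-11 + l}\right) = - \frac{11 l}{-11 + l}$)
$\left(m - 3579\right) - v{\left(n \right)} = \left(218040 - 3579\right) - \left(-11\right) \left(- \frac{57}{7}\right) \frac{1}{-11 - \frac{57}{7}} = 214461 - \left(-11\right) \left(- \frac{57}{7}\right) \frac{1}{- \frac{134}{7}} = 214461 - \left(-11\right) \left(- \frac{57}{7}\right) \left(- \frac{7}{134}\right) = 214461 - - \frac{627}{134} = 214461 + \frac{627}{134} = \frac{28738401}{134}$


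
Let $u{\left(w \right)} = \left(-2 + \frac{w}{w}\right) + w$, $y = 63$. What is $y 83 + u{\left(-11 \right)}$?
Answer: $5217$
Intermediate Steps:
$u{\left(w \right)} = -1 + w$ ($u{\left(w \right)} = \left(-2 + 1\right) + w = -1 + w$)
$y 83 + u{\left(-11 \right)} = 63 \cdot 83 - 12 = 5229 - 12 = 5217$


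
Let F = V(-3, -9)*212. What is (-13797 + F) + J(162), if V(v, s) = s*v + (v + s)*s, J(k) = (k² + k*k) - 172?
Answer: 67139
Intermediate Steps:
J(k) = -172 + 2*k² (J(k) = (k² + k²) - 172 = 2*k² - 172 = -172 + 2*k²)
V(v, s) = s*v + s*(s + v) (V(v, s) = s*v + (s + v)*s = s*v + s*(s + v))
F = 28620 (F = -9*(-9 + 2*(-3))*212 = -9*(-9 - 6)*212 = -9*(-15)*212 = 135*212 = 28620)
(-13797 + F) + J(162) = (-13797 + 28620) + (-172 + 2*162²) = 14823 + (-172 + 2*26244) = 14823 + (-172 + 52488) = 14823 + 52316 = 67139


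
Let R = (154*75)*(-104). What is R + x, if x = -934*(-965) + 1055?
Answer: -298835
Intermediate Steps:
R = -1201200 (R = 11550*(-104) = -1201200)
x = 902365 (x = 901310 + 1055 = 902365)
R + x = -1201200 + 902365 = -298835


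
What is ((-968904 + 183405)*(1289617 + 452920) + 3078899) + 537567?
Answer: -1368757454497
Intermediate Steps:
((-968904 + 183405)*(1289617 + 452920) + 3078899) + 537567 = (-785499*1742537 + 3078899) + 537567 = (-1368761070963 + 3078899) + 537567 = -1368757992064 + 537567 = -1368757454497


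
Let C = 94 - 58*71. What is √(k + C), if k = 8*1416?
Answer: 2*√1826 ≈ 85.463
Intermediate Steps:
C = -4024 (C = 94 - 4118 = -4024)
k = 11328
√(k + C) = √(11328 - 4024) = √7304 = 2*√1826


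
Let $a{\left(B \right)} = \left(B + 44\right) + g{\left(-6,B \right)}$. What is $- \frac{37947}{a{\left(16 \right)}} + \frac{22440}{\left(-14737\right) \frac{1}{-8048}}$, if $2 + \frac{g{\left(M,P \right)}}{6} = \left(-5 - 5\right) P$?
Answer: $\frac{55087932793}{4480048} \approx 12296.0$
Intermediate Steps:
$g{\left(M,P \right)} = -12 - 60 P$ ($g{\left(M,P \right)} = -12 + 6 \left(-5 - 5\right) P = -12 + 6 \left(- 10 P\right) = -12 - 60 P$)
$a{\left(B \right)} = 32 - 59 B$ ($a{\left(B \right)} = \left(B + 44\right) - \left(12 + 60 B\right) = \left(44 + B\right) - \left(12 + 60 B\right) = 32 - 59 B$)
$- \frac{37947}{a{\left(16 \right)}} + \frac{22440}{\left(-14737\right) \frac{1}{-8048}} = - \frac{37947}{32 - 944} + \frac{22440}{\left(-14737\right) \frac{1}{-8048}} = - \frac{37947}{32 - 944} + \frac{22440}{\left(-14737\right) \left(- \frac{1}{8048}\right)} = - \frac{37947}{-912} + \frac{22440}{\frac{14737}{8048}} = \left(-37947\right) \left(- \frac{1}{912}\right) + 22440 \cdot \frac{8048}{14737} = \frac{12649}{304} + \frac{180597120}{14737} = \frac{55087932793}{4480048}$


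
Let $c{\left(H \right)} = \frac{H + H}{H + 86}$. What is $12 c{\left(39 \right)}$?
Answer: $\frac{936}{125} \approx 7.488$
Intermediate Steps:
$c{\left(H \right)} = \frac{2 H}{86 + H}$
$12 c{\left(39 \right)} = 12 \cdot 2 \cdot 39 \frac{1}{86 + 39} = 12 \cdot 2 \cdot 39 \cdot \frac{1}{125} = 12 \cdot \frac{78}{125} = \frac{936}{125}$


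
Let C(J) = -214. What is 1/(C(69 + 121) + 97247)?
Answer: 1/97033 ≈ 1.0306e-5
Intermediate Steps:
1/(C(69 + 121) + 97247) = 1/(-214 + 97247) = 1/97033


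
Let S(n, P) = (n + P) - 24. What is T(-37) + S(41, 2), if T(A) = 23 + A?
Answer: 5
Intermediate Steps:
S(n, P) = -24 + P + n (S(n, P) = (P + n) - 24 = -24 + P + n)
T(-37) + S(41, 2) = (23 - 37) + (-24 + 2 + 41) = -14 + 19 = 5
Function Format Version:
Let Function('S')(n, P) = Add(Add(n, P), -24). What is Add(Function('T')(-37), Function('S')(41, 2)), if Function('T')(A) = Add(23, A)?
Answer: 5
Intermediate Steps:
Function('S')(n, P) = Add(-24, P, n) (Function('S')(n, P) = Add(Add(P, n), -24) = Add(-24, P, n))
Add(Function('T')(-37), Function('S')(41, 2)) = Add(Add(23, -37), Add(-24, 2, 41)) = Add(-14, 19) = 5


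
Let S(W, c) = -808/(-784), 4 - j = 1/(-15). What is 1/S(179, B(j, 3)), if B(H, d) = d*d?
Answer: 98/101 ≈ 0.97030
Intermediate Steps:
j = 61/15 (j = 4 - 1/(-15) = 4 - 1*(-1/15) = 4 + 1/15 = 61/15 ≈ 4.0667)
B(H, d) = d²
S(W, c) = 101/98 (S(W, c) = -808*(-1/784) = 101/98)
1/S(179, B(j, 3)) = 1/(101/98) = 98/101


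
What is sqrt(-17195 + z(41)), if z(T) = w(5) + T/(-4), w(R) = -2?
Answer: I*sqrt(68829)/2 ≈ 131.18*I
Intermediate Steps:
z(T) = -2 - T/4 (z(T) = -2 + T/(-4) = -2 + T*(-1/4) = -2 - T/4)
sqrt(-17195 + z(41)) = sqrt(-17195 + (-2 - 1/4*41)) = sqrt(-17195 + (-2 - 41/4)) = sqrt(-17195 - 49/4) = sqrt(-68829/4) = I*sqrt(68829)/2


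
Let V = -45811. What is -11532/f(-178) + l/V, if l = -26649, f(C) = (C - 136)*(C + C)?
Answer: 612659841/1280234206 ≈ 0.47855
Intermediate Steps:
f(C) = 2*C*(-136 + C) (f(C) = (-136 + C)*(2*C) = 2*C*(-136 + C))
-11532/f(-178) + l/V = -11532*(-1/(356*(-136 - 178))) - 26649/(-45811) = -11532/(2*(-178)*(-314)) - 26649*(-1/45811) = -11532/111784 + 26649/45811 = -11532*1/111784 + 26649/45811 = -2883/27946 + 26649/45811 = 612659841/1280234206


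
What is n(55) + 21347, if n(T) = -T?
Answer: 21292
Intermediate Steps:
n(55) + 21347 = -1*55 + 21347 = -55 + 21347 = 21292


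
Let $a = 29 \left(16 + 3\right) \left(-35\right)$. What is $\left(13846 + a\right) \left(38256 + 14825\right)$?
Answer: $-288707559$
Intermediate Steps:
$a = -19285$ ($a = 29 \cdot 19 \left(-35\right) = 551 \left(-35\right) = -19285$)
$\left(13846 + a\right) \left(38256 + 14825\right) = \left(13846 - 19285\right) \left(38256 + 14825\right) = \left(-5439\right) 53081 = -288707559$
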